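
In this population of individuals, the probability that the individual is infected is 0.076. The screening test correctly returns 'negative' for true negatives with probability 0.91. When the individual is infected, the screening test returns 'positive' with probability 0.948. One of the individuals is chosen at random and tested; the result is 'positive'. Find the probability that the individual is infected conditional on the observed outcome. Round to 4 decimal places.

Let H be the event that the individual is infected. P(H) = 0.076, so P(¬H) = 0.924. With E the 'positive' result, P(E|H) = 0.948 and P(E|¬H) = 0.09.
P(E) = 0.948·0.076 + 0.09·0.924 = 0.072048 + 0.083160 = 0.15521.
By Bayes' theorem, P(H|E) = 0.072048 / 0.15521 = 0.4642.

P(H | E) ≈ 0.4642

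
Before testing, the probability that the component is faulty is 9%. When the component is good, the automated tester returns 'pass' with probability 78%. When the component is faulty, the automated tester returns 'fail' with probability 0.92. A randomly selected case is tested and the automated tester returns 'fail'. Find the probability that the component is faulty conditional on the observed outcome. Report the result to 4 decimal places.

P(H | E) ≈ 0.2926

Write H for 'the component is faulty'. Prior odds H:¬H = 0.09/0.91 = 0.098901. For the 'fail' outcome, the likelihood ratio is 0.92/0.22 = 4.1818.
Posterior odds = 0.098901 × 4.1818 = 0.41359, so P(H|E) = 0.41359/(1+0.41359) = 0.2926.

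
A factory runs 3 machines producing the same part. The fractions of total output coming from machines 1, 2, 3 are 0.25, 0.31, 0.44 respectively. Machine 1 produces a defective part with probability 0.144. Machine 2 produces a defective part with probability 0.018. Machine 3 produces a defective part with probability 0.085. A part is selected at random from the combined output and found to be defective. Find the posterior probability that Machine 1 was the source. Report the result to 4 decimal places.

P(defective|M1) = 0.144; P(defective|M2) = 0.018; P(defective|M3) = 0.085.
Prior × likelihood for each source: 0.25·0.144=0.03600, 0.31·0.018=0.005580, 0.44·0.085=0.03740. Summing gives P(defective) = 0.078980.
P(Machine 1 | defective) = 0.03600 / 0.078980 = 0.4558.

Posterior probability ≈ 0.4558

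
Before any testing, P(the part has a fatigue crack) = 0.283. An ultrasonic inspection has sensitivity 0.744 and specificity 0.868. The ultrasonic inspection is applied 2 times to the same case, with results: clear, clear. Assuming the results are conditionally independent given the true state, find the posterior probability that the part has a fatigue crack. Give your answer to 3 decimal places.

Posterior P(H) ≈ 0.033

With H the event that the part has a fatigue crack, the joint likelihood of the observed sequence is P(data|H) = 0.256·0.256 = 0.065536 and P(data|¬H) = 0.868·0.868 = 0.75342.
Bayes: P(H|data) = 0.283·0.065536 / (0.283·0.065536 + 0.717·0.75342) = 0.018547/0.55875 = 0.0332.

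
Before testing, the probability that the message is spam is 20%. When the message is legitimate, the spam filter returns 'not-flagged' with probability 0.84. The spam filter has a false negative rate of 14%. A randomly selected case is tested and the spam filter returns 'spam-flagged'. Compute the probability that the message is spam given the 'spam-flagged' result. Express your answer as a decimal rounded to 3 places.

P(H | E) ≈ 0.573

Let H be the event that the message is spam. P(H) = 0.2, so P(¬H) = 0.8. With E the 'spam-flagged' result, P(E|H) = 0.86 and P(E|¬H) = 0.16.
P(E) = 0.86·0.2 + 0.16·0.8 = 0.17200 + 0.12800 = 0.30000.
By Bayes' theorem, P(H|E) = 0.17200 / 0.30000 = 0.573.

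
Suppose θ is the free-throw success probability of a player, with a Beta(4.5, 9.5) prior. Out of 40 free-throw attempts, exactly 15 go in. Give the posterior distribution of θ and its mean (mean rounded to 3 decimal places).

The binomial likelihood is conjugate to the Beta prior: with 15 successes and 25 failures, the posterior is Beta(4.5+15, 9.5+25) = Beta(19.5, 34.5).
E[θ | data] = 19.5/(19.5+34.5) = 0.361.

Posterior: Beta(19.5, 34.5); mean ≈ 0.361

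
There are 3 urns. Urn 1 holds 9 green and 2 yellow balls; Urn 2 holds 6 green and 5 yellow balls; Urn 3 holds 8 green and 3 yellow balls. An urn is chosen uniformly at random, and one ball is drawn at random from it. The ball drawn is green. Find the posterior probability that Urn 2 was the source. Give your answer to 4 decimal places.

Posterior probability ≈ 0.2609

P(green|Urn 1) = 0.8182; P(green|Urn 2) = 0.5455; P(green|Urn 3) = 0.7273.
Prior × likelihood for each source: 0.333333·0.8182=0.2727, 0.333333·0.5455=0.1818, 0.333333·0.7273=0.2424. Summing gives P(green) = 0.69697.
P(Urn 2 | green) = 0.1818 / 0.69697 = 0.2609.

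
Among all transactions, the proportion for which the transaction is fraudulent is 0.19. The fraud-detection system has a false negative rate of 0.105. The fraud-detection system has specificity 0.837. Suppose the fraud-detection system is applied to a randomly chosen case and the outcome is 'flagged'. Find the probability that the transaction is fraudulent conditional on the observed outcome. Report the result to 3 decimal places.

P(H | E) ≈ 0.563

Write H for 'the transaction is fraudulent'. Prior odds H:¬H = 0.19/0.81 = 0.23457. For the 'flagged' outcome, the likelihood ratio is 0.895/0.163 = 5.4908.
Posterior odds = 0.23457 × 5.4908 = 1.2880, so P(H|E) = 1.2880/(1+1.2880) = 0.563.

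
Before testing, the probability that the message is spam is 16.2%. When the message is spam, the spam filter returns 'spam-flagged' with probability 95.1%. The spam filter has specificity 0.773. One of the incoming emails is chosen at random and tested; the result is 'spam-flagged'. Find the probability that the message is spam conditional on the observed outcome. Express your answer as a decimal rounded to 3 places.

Write H for 'the message is spam'. Prior odds H:¬H = 0.162/0.838 = 0.19332. For the 'spam-flagged' outcome, the likelihood ratio is 0.951/0.227 = 4.1894.
Posterior odds = 0.19332 × 4.1894 = 0.80989, so P(H|E) = 0.80989/(1+0.80989) = 0.447.

P(H | E) ≈ 0.447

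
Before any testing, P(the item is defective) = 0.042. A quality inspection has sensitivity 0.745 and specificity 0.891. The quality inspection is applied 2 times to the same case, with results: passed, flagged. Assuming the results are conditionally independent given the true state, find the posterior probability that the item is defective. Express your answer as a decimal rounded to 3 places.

With H the event that the item is defective, the joint likelihood of the observed sequence is P(data|H) = 0.255·0.745 = 0.18998 and P(data|¬H) = 0.891·0.109 = 0.097119.
Bayes: P(H|data) = 0.042·0.18998 / (0.042·0.18998 + 0.958·0.097119) = 0.0079790/0.10102 = 0.0790.

Posterior P(H) ≈ 0.079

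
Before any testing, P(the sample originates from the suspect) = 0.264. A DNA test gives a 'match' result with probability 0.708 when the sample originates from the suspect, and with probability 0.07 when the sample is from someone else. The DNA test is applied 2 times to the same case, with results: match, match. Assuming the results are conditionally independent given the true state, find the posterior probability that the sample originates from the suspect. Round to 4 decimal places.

Let H be the event that the sample originates from the suspect; start with P(H) = 0.264. P('match'|H) = 0.708, P('match'|¬H) = 0.07.
Update on result 1 ('match'): P(H) ← 0.708·0.2640 / (0.708·0.2640 + 0.07·0.7360) = 0.18691/0.23843 = 0.7839.
Update on result 2 ('match'): P(H) ← 0.708·0.7839 / (0.708·0.7839 + 0.07·0.2161) = 0.55502/0.57014 = 0.9735.

Posterior P(H) ≈ 0.9735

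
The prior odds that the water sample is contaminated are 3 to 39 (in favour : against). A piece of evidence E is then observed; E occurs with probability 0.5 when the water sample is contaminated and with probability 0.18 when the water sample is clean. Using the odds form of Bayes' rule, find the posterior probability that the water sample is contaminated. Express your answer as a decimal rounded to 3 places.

Posterior probability ≈ 0.176

Prior odds = 3/39 = 0.076923.
Likelihood ratio for E = 0.5/0.18 = 2.7778.
Posterior odds = prior odds × LR = 0.21368.
Posterior probability = odds/(1+odds) = 0.21368/1.2137 = 0.176.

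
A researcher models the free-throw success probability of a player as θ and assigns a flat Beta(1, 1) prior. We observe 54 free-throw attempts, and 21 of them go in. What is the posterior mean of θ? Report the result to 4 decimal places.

The binomial likelihood is conjugate to the Beta prior: with 21 successes and 33 failures, the posterior is Beta(1+21, 1+33) = Beta(22, 34).
E[θ | data] = 22/(22+34) = 0.3929.

Posterior mean ≈ 0.3929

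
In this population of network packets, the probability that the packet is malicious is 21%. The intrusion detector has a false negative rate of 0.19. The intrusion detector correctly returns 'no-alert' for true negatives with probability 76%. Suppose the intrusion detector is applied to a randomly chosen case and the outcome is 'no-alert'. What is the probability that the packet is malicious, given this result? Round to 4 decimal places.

P(H | E) ≈ 0.0623

Let H be the event that the packet is malicious. P(H) = 0.21, so P(¬H) = 0.79. With E the 'no-alert' result, P(E|H) = 0.19 and P(E|¬H) = 0.76.
P(E) = 0.19·0.21 + 0.76·0.79 = 0.039900 + 0.60040 = 0.64030.
By Bayes' theorem, P(H|E) = 0.039900 / 0.64030 = 0.0623.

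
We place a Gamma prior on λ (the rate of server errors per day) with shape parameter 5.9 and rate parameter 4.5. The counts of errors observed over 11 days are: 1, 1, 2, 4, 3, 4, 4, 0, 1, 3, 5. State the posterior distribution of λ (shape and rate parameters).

Total count ∑xᵢ = 28 over n = 11 days.
Gamma is conjugate to the Poisson likelihood: posterior is Gamma(shape = 5.9+28 = 33.9, rate = 4.5+11 = 15.5).

Posterior: Gamma(shape=33.9, rate=15.5)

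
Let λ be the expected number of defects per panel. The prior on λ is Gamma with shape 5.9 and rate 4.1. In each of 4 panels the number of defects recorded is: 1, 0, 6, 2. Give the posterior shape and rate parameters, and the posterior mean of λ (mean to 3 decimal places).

Posterior: Gamma(shape=14.9, rate=8.1); mean ≈ 1.840

Total count ∑xᵢ = 9 over n = 4 panels.
Gamma is conjugate to the Poisson likelihood: posterior is Gamma(shape = 5.9+9 = 14.9, rate = 4.1+4 = 8.1).
E[λ | data] = 14.9/8.1 = 1.840.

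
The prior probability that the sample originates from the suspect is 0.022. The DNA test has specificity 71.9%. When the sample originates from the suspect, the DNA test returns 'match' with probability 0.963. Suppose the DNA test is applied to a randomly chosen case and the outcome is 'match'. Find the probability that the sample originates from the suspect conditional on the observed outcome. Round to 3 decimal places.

Write H for 'the sample originates from the suspect'. Prior odds H:¬H = 0.022/0.978 = 0.022495. For the 'match' outcome, the likelihood ratio is 0.963/0.281 = 3.4270.
Posterior odds = 0.022495 × 3.4270 = 0.077091, so P(H|E) = 0.077091/(1+0.077091) = 0.072.

P(H | E) ≈ 0.072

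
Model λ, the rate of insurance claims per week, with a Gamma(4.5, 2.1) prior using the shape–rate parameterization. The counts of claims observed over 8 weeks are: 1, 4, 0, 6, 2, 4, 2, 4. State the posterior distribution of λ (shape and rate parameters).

Posterior: Gamma(shape=27.5, rate=10.1)

The Poisson likelihood adds the total count to the shape and the number of exposure periods to the rate. Here ∑xᵢ = 23 and n = 8, so shape 4.5→27.5 and rate 2.1→10.1.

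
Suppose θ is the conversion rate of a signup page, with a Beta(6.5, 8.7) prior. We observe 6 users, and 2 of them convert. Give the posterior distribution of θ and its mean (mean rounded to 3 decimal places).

The binomial likelihood is conjugate to the Beta prior: with 2 successes and 4 failures, the posterior is Beta(6.5+2, 8.7+4) = Beta(8.5, 12.7).
Posterior mean = α/(α+β) = 8.5/21.2 = 0.401.

Posterior: Beta(8.5, 12.7); mean ≈ 0.401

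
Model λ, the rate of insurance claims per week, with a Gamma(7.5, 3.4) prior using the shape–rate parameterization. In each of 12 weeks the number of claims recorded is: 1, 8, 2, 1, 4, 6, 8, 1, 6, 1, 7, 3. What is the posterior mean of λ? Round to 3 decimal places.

The Poisson likelihood adds the total count to the shape and the number of exposure periods to the rate. Here ∑xᵢ = 48 and n = 12, so shape 7.5→55.5 and rate 3.4→15.4.
Posterior mean = shape/rate = 55.5/15.4 = 3.604.

Posterior mean ≈ 3.604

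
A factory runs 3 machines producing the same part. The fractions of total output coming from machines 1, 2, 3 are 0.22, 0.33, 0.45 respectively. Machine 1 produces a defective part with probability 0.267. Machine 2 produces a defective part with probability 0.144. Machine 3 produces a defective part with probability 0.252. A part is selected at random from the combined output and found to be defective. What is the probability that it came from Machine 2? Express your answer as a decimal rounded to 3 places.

P(defective|M1) = 0.267; P(defective|M2) = 0.144; P(defective|M3) = 0.252.
Prior × likelihood for each source: 0.22·0.267=0.05874, 0.33·0.144=0.04752, 0.45·0.252=0.1134. Summing gives P(defective) = 0.21966.
P(Machine 2 | defective) = 0.04752 / 0.21966 = 0.216.

Posterior probability ≈ 0.216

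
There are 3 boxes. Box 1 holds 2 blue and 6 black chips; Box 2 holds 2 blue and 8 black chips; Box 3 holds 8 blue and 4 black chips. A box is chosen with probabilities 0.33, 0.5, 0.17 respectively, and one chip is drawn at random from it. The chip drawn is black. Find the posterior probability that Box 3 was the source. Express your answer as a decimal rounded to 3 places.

Tabulate prior·likelihood by source: [1] prior 0.33, lik 0.75, product 0.2475; [2] prior 0.5, lik 0.8, product 0.4000; [3] prior 0.17, lik 0.3333, product 0.05667.
Normalizing constant = 0.70417; the posterior for Box 3 is its product over the sum, 0.05667/0.70417 = 0.080.

Posterior probability ≈ 0.080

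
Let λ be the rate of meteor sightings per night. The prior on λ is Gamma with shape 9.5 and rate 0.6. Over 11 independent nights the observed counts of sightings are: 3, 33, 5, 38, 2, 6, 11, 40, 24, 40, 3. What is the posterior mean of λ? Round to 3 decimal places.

Posterior mean ≈ 18.491

The Poisson likelihood adds the total count to the shape and the number of exposure periods to the rate. Here ∑xᵢ = 205 and n = 11, so shape 9.5→214.5 and rate 0.6→11.6.
Posterior mean = shape/rate = 214.5/11.6 = 18.491.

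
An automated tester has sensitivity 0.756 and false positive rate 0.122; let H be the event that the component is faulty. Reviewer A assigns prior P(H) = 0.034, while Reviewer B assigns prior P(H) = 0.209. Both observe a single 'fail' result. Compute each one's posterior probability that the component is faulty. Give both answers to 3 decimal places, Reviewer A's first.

The likelihood ratio for a 'fail' result is 0.756/0.122 = 6.1967.
Reviewer A: prior odds 0.034/0.966 = 0.035197; posterior odds 0.21810; posterior probability 0.179.
Reviewer B: prior odds 0.209/0.791 = 0.26422; posterior odds 1.6373; posterior probability 0.621.

Reviewer A: 0.179; Reviewer B: 0.621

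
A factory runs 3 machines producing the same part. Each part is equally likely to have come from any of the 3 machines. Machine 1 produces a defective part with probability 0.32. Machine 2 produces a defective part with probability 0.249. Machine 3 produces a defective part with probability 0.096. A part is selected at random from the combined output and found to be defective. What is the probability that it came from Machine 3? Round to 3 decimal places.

Posterior probability ≈ 0.144

P(defective|M1) = 0.32; P(defective|M2) = 0.249; P(defective|M3) = 0.096.
Prior × likelihood for each source: 0.333333·0.32=0.1067, 0.333333·0.249=0.08300, 0.333333·0.096=0.03200. Summing gives P(defective) = 0.22167.
P(Machine 3 | defective) = 0.03200 / 0.22167 = 0.144.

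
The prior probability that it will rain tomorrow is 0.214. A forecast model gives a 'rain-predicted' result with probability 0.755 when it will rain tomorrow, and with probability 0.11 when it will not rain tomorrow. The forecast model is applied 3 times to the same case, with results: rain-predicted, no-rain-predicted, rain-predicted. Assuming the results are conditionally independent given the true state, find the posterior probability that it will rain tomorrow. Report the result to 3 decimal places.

Posterior P(H) ≈ 0.779

Let H be the event that it will rain tomorrow; start with P(H) = 0.214. P('rain-predicted'|H) = 0.755, P('rain-predicted'|¬H) = 0.11.
Update on result 1 ('rain-predicted'): P(H) ← 0.755·0.2140 / (0.755·0.2140 + 0.11·0.7860) = 0.16157/0.24803 = 0.6514.
Update on result 2 ('no-rain-predicted'): P(H) ← 0.245·0.6514 / (0.245·0.6514 + 0.89·0.3486) = 0.15960/0.46984 = 0.3397.
Update on result 3 ('rain-predicted'): P(H) ← 0.755·0.3397 / (0.755·0.3397 + 0.11·0.6603) = 0.25646/0.32910 = 0.7793.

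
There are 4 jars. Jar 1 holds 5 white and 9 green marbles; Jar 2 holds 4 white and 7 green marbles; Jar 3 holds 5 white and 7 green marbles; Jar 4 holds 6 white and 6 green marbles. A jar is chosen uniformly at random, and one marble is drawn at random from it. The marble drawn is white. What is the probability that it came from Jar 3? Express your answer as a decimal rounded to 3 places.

Tabulate prior·likelihood by source: [1] prior 0.25, lik 0.3571, product 0.08929; [2] prior 0.25, lik 0.3636, product 0.09091; [3] prior 0.25, lik 0.4167, product 0.1042; [4] prior 0.25, lik 0.5, product 0.1250.
Normalizing constant = 0.40936; the posterior for Jar 3 is its product over the sum, 0.1042/0.40936 = 0.254.

Posterior probability ≈ 0.254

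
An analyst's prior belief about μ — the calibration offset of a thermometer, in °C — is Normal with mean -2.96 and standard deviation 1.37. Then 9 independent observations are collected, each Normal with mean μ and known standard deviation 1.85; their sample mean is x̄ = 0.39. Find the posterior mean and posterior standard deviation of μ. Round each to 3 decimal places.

With known σ, the Normal prior is conjugate. Weight on the data is w = (n/σ²)/(n/σ² + 1/τ₀²) = 2.62966/(2.62966+0.532793) = 0.83153.
Posterior mean = w·x̄ + (1−w)·μ₀ = 0.83153·0.39 + 0.16847·-2.96 = -0.174. Posterior variance = 1/(2.62966+0.532793) = 0.316211, so SD = 0.562.

Posterior mean ≈ -0.174; posterior SD ≈ 0.562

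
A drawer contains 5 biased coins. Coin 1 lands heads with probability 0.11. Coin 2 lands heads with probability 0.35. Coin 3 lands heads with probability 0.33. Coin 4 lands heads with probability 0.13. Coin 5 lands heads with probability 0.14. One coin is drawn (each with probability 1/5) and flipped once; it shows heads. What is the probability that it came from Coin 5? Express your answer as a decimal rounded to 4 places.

Posterior probability ≈ 0.1321

P(heads|C1) = 0.11; P(heads|C2) = 0.35; P(heads|C3) = 0.33; P(heads|C4) = 0.13; P(heads|C5) = 0.14.
Prior × likelihood for each source: 0.2·0.11=0.02200, 0.2·0.35=0.07000, 0.2·0.33=0.06600, 0.2·0.13=0.02600, 0.2·0.14=0.02800. Summing gives P(heads) = 0.21200.
P(Coin 5 | heads) = 0.02800 / 0.21200 = 0.1321.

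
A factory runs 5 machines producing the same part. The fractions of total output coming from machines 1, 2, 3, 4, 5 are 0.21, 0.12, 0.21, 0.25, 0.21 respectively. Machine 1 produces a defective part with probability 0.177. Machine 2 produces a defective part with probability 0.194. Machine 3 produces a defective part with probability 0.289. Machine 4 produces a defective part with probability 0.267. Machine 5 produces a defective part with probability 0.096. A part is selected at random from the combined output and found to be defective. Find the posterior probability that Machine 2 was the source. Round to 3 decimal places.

Posterior probability ≈ 0.112

Tabulate prior·likelihood by source: [1] prior 0.21, lik 0.177, product 0.03717; [2] prior 0.12, lik 0.194, product 0.02328; [3] prior 0.21, lik 0.289, product 0.06069; [4] prior 0.25, lik 0.267, product 0.06675; [5] prior 0.21, lik 0.096, product 0.02016.
Normalizing constant = 0.20805; the posterior for Machine 2 is its product over the sum, 0.02328/0.20805 = 0.112.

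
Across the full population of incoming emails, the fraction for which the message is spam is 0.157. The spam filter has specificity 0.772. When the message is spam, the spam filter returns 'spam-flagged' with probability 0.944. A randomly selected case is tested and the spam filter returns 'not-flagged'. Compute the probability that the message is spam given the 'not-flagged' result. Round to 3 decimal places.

Let H be the event that the message is spam. P(H) = 0.157, so P(¬H) = 0.843. With E the 'not-flagged' result, P(E|H) = 0.056 and P(E|¬H) = 0.772.
P(E) = 0.056·0.157 + 0.772·0.843 = 0.0087920 + 0.65080 = 0.65959.
By Bayes' theorem, P(H|E) = 0.0087920 / 0.65959 = 0.013.

P(H | E) ≈ 0.013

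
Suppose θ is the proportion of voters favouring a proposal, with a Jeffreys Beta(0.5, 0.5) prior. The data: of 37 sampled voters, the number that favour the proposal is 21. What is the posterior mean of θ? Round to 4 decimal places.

Posterior mean ≈ 0.5658

Observing 21 successes and 16 failures updates Beta(0.5, 0.5) by adding the success and failure counts to the two shape parameters: α = 0.5+21 = 21.5, β = 0.5+16 = 16.5.
E[θ | data] = 21.5/(21.5+16.5) = 0.5658.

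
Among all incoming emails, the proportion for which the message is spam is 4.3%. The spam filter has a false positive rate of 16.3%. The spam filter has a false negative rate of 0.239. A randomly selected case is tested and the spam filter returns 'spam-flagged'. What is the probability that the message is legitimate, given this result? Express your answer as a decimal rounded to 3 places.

P(¬H | E) ≈ 0.827

Let H be the event that the message is spam. P(H) = 0.043, so P(¬H) = 0.957. With E the 'spam-flagged' result, P(E|H) = 0.761 and P(E|¬H) = 0.163.
P(E) = 0.761·0.043 + 0.163·0.957 = 0.032723 + 0.15599 = 0.18871.
By Bayes' theorem, P(H|E) = 0.032723 / 0.18871 = 0.173. Hence P(¬H|E) = 1 − 0.173 = 0.827.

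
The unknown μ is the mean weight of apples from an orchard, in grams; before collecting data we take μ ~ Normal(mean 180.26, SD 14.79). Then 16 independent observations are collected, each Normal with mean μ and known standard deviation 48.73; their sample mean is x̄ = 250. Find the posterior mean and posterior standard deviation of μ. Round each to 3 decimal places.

Prior precision 1/τ₀² = 1/14.79² = 0.00457155; data precision n/σ² = 16/48.73² = 0.00673794.
Posterior precision = 0.00457155 + 0.00673794 = 0.0113095, giving posterior SD = 1/√0.0113095 = 9.403.
Posterior mean = (0.00457155·180.26 + 0.00673794·250) / 0.0113095 = 221.810.

Posterior mean ≈ 221.810; posterior SD ≈ 9.403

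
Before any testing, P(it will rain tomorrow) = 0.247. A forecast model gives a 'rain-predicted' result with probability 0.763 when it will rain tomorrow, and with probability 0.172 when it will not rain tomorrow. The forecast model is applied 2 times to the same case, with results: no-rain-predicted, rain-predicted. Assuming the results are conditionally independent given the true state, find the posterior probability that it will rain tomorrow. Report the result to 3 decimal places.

Posterior P(H) ≈ 0.294

Let H be the event that it will rain tomorrow; start with P(H) = 0.247. P('rain-predicted'|H) = 0.763, P('rain-predicted'|¬H) = 0.172.
Update on result 1 ('no-rain-predicted'): P(H) ← 0.237·0.2470 / (0.237·0.2470 + 0.828·0.7530) = 0.058539/0.68202 = 0.0858.
Update on result 2 ('rain-predicted'): P(H) ← 0.763·0.0858 / (0.763·0.0858 + 0.172·0.9142) = 0.065489/0.22273 = 0.2940.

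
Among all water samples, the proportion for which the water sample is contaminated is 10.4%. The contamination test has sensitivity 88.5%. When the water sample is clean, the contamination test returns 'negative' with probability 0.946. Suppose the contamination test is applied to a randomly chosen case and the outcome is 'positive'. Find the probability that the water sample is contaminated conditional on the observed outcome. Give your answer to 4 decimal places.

Write H for 'the water sample is contaminated'. Prior odds H:¬H = 0.104/0.896 = 0.11607. For the 'positive' outcome, the likelihood ratio is 0.885/0.054 = 16.389.
Posterior odds = 0.11607 × 16.389 = 1.9023, so P(H|E) = 1.9023/(1+1.9023) = 0.6554.

P(H | E) ≈ 0.6554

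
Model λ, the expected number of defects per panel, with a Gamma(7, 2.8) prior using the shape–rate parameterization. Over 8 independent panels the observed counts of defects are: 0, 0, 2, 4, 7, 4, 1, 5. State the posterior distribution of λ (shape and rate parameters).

Posterior: Gamma(shape=30, rate=10.8)

The Poisson likelihood adds the total count to the shape and the number of exposure periods to the rate. Here ∑xᵢ = 23 and n = 8, so shape 7→30 and rate 2.8→10.8.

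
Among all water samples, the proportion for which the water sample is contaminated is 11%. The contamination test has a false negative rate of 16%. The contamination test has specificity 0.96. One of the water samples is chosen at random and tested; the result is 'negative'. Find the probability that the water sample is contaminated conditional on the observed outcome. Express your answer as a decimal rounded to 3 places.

Write H for 'the water sample is contaminated'. Prior odds H:¬H = 0.11/0.89 = 0.12360. For the 'negative' outcome, the likelihood ratio is 0.16/0.96 = 0.16667.
Posterior odds = 0.12360 × 0.16667 = 0.020599, so P(H|E) = 0.020599/(1+0.020599) = 0.020.

P(H | E) ≈ 0.020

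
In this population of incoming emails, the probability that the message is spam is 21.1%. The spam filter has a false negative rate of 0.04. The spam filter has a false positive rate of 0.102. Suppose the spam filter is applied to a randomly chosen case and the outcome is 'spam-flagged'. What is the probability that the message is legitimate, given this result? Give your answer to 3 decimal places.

P(¬H | E) ≈ 0.284

Write H for 'the message is spam'. Prior odds H:¬H = 0.211/0.789 = 0.26743. For the 'spam-flagged' outcome, the likelihood ratio is 0.96/0.102 = 9.4118.
Posterior odds = 0.26743 × 9.4118 = 2.5170, so P(H|E) = 2.5170/(1+2.5170) = 0.716. Then P(¬H|E) = 1 − 0.716 = 0.284.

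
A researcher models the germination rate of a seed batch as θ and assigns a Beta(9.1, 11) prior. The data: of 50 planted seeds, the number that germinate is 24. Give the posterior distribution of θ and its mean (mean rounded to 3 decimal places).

Posterior: Beta(33.1, 37); mean ≈ 0.472

The binomial likelihood is conjugate to the Beta prior: with 24 successes and 26 failures, the posterior is Beta(9.1+24, 11+26) = Beta(33.1, 37).
Posterior mean = α/(α+β) = 33.1/70.1 = 0.472.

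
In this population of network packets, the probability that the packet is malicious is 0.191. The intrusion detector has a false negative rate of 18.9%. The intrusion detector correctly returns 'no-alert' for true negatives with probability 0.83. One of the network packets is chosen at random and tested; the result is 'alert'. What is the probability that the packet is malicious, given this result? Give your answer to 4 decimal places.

P(H | E) ≈ 0.5297

Let H be the event that the packet is malicious. P(H) = 0.191, so P(¬H) = 0.809. With E the 'alert' result, P(E|H) = 0.811 and P(E|¬H) = 0.17.
P(E) = 0.811·0.191 + 0.17·0.809 = 0.15490 + 0.13753 = 0.29243.
By Bayes' theorem, P(H|E) = 0.15490 / 0.29243 = 0.5297.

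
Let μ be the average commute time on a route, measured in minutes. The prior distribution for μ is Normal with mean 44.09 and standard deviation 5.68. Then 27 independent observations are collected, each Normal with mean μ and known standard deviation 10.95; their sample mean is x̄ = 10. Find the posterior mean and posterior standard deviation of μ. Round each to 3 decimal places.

With known σ, the Normal prior is conjugate. Weight on the data is w = (n/σ²)/(n/σ² + 1/τ₀²) = 0.225183/(0.225183+0.0309958) = 0.87901.
Posterior mean = w·x̄ + (1−w)·μ₀ = 0.87901·10 + 0.12099·44.09 = 14.125. Posterior variance = 1/(0.225183+0.0309958) = 3.90352, so SD = 1.976.

Posterior mean ≈ 14.125; posterior SD ≈ 1.976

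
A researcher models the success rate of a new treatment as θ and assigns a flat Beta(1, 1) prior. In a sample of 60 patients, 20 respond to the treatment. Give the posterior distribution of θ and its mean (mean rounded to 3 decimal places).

Observing 20 successes and 40 failures updates Beta(1, 1) by adding the success and failure counts to the two shape parameters: α = 1+20 = 21, β = 1+40 = 41.
E[θ | data] = 21/(21+41) = 0.339.

Posterior: Beta(21, 41); mean ≈ 0.339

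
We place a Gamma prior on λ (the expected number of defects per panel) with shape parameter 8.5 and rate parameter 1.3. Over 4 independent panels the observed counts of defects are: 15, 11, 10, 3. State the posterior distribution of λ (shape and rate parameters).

Posterior: Gamma(shape=47.5, rate=5.3)

Total count ∑xᵢ = 39 over n = 4 panels.
Gamma is conjugate to the Poisson likelihood: posterior is Gamma(shape = 8.5+39 = 47.5, rate = 1.3+4 = 5.3).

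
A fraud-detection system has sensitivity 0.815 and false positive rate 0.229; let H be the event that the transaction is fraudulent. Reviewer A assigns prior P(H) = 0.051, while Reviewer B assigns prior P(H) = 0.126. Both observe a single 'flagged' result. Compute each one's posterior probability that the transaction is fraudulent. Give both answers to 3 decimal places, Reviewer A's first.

Reviewer A: 0.161; Reviewer B: 0.339

The likelihood ratio for a 'flagged' result is 0.815/0.229 = 3.5590.
Reviewer A: prior odds 0.051/0.949 = 0.053741; posterior odds 0.19126; posterior probability 0.161.
Reviewer B: prior odds 0.126/0.874 = 0.14416; posterior odds 0.51308; posterior probability 0.339.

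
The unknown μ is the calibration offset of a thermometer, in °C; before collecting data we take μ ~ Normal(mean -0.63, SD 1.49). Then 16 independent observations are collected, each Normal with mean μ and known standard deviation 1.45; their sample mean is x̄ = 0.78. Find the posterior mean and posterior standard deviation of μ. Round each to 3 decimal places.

Posterior mean ≈ 0.701; posterior SD ≈ 0.352

Prior precision 1/τ₀² = 1/1.49² = 0.450430; data precision n/σ² = 16/1.45² = 7.60999.
Posterior precision = 0.450430 + 7.60999 = 8.06042, giving posterior SD = 1/√8.06042 = 0.352.
Posterior mean = (0.450430·-0.63 + 7.60999·0.78) / 8.06042 = 0.701.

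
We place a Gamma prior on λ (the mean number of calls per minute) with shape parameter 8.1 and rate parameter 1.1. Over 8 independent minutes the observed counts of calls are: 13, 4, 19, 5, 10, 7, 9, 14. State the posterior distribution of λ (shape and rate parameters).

The Poisson likelihood adds the total count to the shape and the number of exposure periods to the rate. Here ∑xᵢ = 81 and n = 8, so shape 8.1→89.1 and rate 1.1→9.1.

Posterior: Gamma(shape=89.1, rate=9.1)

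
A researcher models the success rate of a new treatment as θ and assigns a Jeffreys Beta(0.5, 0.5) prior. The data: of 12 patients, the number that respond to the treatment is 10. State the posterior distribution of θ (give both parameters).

The binomial likelihood is conjugate to the Beta prior: with 10 successes and 2 failures, the posterior is Beta(0.5+10, 0.5+2) = Beta(10.5, 2.5).

Posterior: Beta(10.5, 2.5)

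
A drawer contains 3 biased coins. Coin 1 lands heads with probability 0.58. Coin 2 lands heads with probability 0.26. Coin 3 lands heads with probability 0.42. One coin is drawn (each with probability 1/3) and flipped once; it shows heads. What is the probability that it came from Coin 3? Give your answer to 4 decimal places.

Tabulate prior·likelihood by source: [1] prior 0.333333, lik 0.58, product 0.1933; [2] prior 0.333333, lik 0.26, product 0.08667; [3] prior 0.333333, lik 0.42, product 0.1400.
Normalizing constant = 0.42000; the posterior for Coin 3 is its product over the sum, 0.1400/0.42000 = 0.3333.

Posterior probability ≈ 0.3333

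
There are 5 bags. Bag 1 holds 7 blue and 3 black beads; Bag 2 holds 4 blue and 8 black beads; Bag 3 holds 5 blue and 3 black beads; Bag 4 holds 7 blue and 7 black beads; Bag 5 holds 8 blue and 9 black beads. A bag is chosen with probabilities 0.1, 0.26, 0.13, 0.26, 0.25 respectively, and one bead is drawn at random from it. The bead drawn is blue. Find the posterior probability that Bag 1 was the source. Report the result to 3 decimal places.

Tabulate prior·likelihood by source: [1] prior 0.1, lik 0.7, product 0.07000; [2] prior 0.26, lik 0.3333, product 0.08667; [3] prior 0.13, lik 0.625, product 0.08125; [4] prior 0.26, lik 0.5, product 0.1300; [5] prior 0.25, lik 0.4706, product 0.1176.
Normalizing constant = 0.48556; the posterior for Bag 1 is its product over the sum, 0.07000/0.48556 = 0.144.

Posterior probability ≈ 0.144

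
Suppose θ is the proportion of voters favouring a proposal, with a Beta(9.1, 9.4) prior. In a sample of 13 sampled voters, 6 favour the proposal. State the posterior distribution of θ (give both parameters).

The binomial likelihood is conjugate to the Beta prior: with 6 successes and 7 failures, the posterior is Beta(9.1+6, 9.4+7) = Beta(15.1, 16.4).

Posterior: Beta(15.1, 16.4)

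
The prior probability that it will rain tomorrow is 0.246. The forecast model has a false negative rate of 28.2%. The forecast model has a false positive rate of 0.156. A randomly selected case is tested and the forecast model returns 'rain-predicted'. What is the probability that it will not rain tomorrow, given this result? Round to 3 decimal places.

P(¬H | E) ≈ 0.400

Let H be the event that it will rain tomorrow. P(H) = 0.246, so P(¬H) = 0.754. With E the 'rain-predicted' result, P(E|H) = 0.718 and P(E|¬H) = 0.156.
P(E) = 0.718·0.246 + 0.156·0.754 = 0.17663 + 0.11762 = 0.29425.
By Bayes' theorem, P(H|E) = 0.17663 / 0.29425 = 0.600. Hence P(¬H|E) = 1 − 0.600 = 0.400.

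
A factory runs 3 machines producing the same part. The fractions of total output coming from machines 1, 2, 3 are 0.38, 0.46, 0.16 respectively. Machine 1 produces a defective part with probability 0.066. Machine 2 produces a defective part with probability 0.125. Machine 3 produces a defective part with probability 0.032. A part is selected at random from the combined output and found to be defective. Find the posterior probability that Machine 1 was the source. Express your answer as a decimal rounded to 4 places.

Tabulate prior·likelihood by source: [1] prior 0.38, lik 0.066, product 0.02508; [2] prior 0.46, lik 0.125, product 0.05750; [3] prior 0.16, lik 0.032, product 0.005120.
Normalizing constant = 0.087700; the posterior for Machine 1 is its product over the sum, 0.02508/0.087700 = 0.2860.

Posterior probability ≈ 0.2860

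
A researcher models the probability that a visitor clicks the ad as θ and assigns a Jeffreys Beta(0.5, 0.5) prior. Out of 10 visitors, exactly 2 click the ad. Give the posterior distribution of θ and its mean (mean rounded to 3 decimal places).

The binomial likelihood is conjugate to the Beta prior: with 2 successes and 8 failures, the posterior is Beta(0.5+2, 0.5+8) = Beta(2.5, 8.5).
Posterior mean = α/(α+β) = 2.5/11 = 0.227.

Posterior: Beta(2.5, 8.5); mean ≈ 0.227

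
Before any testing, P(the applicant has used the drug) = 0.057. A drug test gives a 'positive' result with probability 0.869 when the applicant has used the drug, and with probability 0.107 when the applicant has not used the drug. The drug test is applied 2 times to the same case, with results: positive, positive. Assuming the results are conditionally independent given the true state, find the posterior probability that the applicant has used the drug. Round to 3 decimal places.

Posterior P(H) ≈ 0.799

Let H be the event that the applicant has used the drug; start with P(H) = 0.057. P('positive'|H) = 0.869, P('positive'|¬H) = 0.107.
Update on result 1 ('positive'): P(H) ← 0.869·0.0570 / (0.869·0.0570 + 0.107·0.9430) = 0.049533/0.15043 = 0.3293.
Update on result 2 ('positive'): P(H) ← 0.869·0.3293 / (0.869·0.3293 + 0.107·0.6707) = 0.28613/0.35790 = 0.7995.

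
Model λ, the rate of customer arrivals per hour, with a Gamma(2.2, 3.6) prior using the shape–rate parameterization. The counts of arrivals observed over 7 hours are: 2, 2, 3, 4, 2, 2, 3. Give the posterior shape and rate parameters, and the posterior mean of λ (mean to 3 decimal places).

Posterior: Gamma(shape=20.2, rate=10.6); mean ≈ 1.906

The Poisson likelihood adds the total count to the shape and the number of exposure periods to the rate. Here ∑xᵢ = 18 and n = 7, so shape 2.2→20.2 and rate 3.6→10.6.
Posterior mean = shape/rate = 20.2/10.6 = 1.906.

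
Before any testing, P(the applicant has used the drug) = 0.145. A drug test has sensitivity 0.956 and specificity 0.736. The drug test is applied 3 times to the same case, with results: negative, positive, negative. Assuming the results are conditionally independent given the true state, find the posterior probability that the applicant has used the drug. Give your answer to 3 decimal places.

Let H be the event that the applicant has used the drug; start with P(H) = 0.145. P('positive'|H) = 0.956, P('positive'|¬H) = 0.264.
Update on result 1 ('negative'): P(H) ← 0.044·0.1450 / (0.044·0.1450 + 0.736·0.8550) = 0.0063800/0.63566 = 0.0100.
Update on result 2 ('positive'): P(H) ← 0.956·0.0100 / (0.956·0.0100 + 0.264·0.9900) = 0.0095952/0.27095 = 0.0354.
Update on result 3 ('negative'): P(H) ← 0.044·0.0354 / (0.044·0.0354 + 0.736·0.9646) = 0.0015582/0.71149 = 0.0022.

Posterior P(H) ≈ 0.002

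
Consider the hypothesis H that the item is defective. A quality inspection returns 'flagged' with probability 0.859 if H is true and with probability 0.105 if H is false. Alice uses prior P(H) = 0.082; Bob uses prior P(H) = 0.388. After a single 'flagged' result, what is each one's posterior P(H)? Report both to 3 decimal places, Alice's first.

Alice: 0.422; Bob: 0.838

P('+'|H) = 0.859, P('+'|¬H) = 0.105.
Alice: numerator 0.859·0.082 = 0.070438; evidence = 0.070438+0.105·0.918 = 0.16683; posterior = 0.422.
Bob: numerator 0.859·0.388 = 0.33329; evidence = 0.33329+0.105·0.612 = 0.39755; posterior = 0.838.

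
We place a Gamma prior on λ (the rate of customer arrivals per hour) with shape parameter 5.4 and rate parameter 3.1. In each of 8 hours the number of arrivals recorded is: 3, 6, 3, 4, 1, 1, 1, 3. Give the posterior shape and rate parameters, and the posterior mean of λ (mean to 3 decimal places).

Posterior: Gamma(shape=27.4, rate=11.1); mean ≈ 2.468

The Poisson likelihood adds the total count to the shape and the number of exposure periods to the rate. Here ∑xᵢ = 22 and n = 8, so shape 5.4→27.4 and rate 3.1→11.1.
E[λ | data] = 27.4/11.1 = 2.468.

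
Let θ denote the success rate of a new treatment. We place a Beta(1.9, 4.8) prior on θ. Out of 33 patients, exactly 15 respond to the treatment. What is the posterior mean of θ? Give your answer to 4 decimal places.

Observing 15 successes and 18 failures updates Beta(1.9, 4.8) by adding the success and failure counts to the two shape parameters: α = 1.9+15 = 16.9, β = 4.8+18 = 22.8.
Posterior mean = α/(α+β) = 16.9/39.7 = 0.4257.

Posterior mean ≈ 0.4257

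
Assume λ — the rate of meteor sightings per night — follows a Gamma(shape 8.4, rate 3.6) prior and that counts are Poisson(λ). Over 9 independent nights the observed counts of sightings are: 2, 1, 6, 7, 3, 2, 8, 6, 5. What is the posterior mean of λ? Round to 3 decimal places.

Posterior mean ≈ 3.841

The Poisson likelihood adds the total count to the shape and the number of exposure periods to the rate. Here ∑xᵢ = 40 and n = 9, so shape 8.4→48.4 and rate 3.6→12.6.
Posterior mean = shape/rate = 48.4/12.6 = 3.841.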